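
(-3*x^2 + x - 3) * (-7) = 21*x^2 - 7*x + 21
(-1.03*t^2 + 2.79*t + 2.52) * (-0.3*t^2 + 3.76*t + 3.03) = 0.309*t^4 - 4.7098*t^3 + 6.6135*t^2 + 17.9289*t + 7.6356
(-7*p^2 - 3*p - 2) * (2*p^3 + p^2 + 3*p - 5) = -14*p^5 - 13*p^4 - 28*p^3 + 24*p^2 + 9*p + 10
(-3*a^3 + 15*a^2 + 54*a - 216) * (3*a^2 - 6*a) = -9*a^5 + 63*a^4 + 72*a^3 - 972*a^2 + 1296*a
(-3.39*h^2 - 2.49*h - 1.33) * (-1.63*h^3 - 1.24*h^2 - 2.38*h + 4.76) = 5.5257*h^5 + 8.2623*h^4 + 13.3237*h^3 - 8.561*h^2 - 8.687*h - 6.3308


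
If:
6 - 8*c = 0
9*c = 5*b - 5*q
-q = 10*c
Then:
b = -123/20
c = 3/4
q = -15/2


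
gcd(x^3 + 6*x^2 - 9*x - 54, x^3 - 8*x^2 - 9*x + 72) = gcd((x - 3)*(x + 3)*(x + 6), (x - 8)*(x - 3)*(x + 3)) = x^2 - 9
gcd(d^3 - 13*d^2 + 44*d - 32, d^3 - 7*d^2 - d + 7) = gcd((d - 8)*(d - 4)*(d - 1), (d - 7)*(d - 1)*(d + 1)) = d - 1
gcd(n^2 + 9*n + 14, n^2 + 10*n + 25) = 1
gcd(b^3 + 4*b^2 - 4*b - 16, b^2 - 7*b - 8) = 1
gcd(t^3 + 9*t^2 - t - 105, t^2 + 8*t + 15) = t + 5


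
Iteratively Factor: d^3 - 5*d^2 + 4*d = (d - 1)*(d^2 - 4*d) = (d - 4)*(d - 1)*(d)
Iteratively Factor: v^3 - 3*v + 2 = (v + 2)*(v^2 - 2*v + 1) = (v - 1)*(v + 2)*(v - 1)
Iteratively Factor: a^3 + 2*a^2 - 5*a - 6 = (a - 2)*(a^2 + 4*a + 3) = (a - 2)*(a + 1)*(a + 3)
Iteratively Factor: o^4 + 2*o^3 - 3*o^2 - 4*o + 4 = (o - 1)*(o^3 + 3*o^2 - 4) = (o - 1)^2*(o^2 + 4*o + 4) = (o - 1)^2*(o + 2)*(o + 2)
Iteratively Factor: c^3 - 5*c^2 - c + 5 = (c - 5)*(c^2 - 1) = (c - 5)*(c - 1)*(c + 1)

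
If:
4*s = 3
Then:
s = 3/4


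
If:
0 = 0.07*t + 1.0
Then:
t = -14.29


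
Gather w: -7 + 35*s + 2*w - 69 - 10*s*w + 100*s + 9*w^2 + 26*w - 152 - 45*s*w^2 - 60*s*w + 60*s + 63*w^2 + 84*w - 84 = 195*s + w^2*(72 - 45*s) + w*(112 - 70*s) - 312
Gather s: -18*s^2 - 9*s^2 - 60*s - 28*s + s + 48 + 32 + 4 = -27*s^2 - 87*s + 84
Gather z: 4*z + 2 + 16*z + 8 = 20*z + 10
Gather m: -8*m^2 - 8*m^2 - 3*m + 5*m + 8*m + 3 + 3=-16*m^2 + 10*m + 6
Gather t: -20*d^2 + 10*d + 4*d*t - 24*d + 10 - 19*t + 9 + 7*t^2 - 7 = -20*d^2 - 14*d + 7*t^2 + t*(4*d - 19) + 12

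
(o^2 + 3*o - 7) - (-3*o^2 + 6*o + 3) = 4*o^2 - 3*o - 10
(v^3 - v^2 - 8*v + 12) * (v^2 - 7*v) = v^5 - 8*v^4 - v^3 + 68*v^2 - 84*v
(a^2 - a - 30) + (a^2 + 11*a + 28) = 2*a^2 + 10*a - 2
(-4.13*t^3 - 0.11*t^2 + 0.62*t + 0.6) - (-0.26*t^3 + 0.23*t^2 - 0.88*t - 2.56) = -3.87*t^3 - 0.34*t^2 + 1.5*t + 3.16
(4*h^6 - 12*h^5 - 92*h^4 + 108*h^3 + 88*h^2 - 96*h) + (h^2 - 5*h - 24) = 4*h^6 - 12*h^5 - 92*h^4 + 108*h^3 + 89*h^2 - 101*h - 24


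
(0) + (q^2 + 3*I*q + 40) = q^2 + 3*I*q + 40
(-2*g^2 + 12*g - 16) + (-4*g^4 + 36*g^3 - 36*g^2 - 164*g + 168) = -4*g^4 + 36*g^3 - 38*g^2 - 152*g + 152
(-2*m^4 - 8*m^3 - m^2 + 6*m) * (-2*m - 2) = 4*m^5 + 20*m^4 + 18*m^3 - 10*m^2 - 12*m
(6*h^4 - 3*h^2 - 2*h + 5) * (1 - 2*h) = -12*h^5 + 6*h^4 + 6*h^3 + h^2 - 12*h + 5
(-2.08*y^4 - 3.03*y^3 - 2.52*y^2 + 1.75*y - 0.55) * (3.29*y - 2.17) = -6.8432*y^5 - 5.4551*y^4 - 1.7157*y^3 + 11.2259*y^2 - 5.607*y + 1.1935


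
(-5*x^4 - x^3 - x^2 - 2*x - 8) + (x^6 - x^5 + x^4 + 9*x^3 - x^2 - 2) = x^6 - x^5 - 4*x^4 + 8*x^3 - 2*x^2 - 2*x - 10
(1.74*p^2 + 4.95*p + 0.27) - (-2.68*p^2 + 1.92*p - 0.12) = 4.42*p^2 + 3.03*p + 0.39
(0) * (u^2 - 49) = 0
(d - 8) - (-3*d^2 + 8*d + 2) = 3*d^2 - 7*d - 10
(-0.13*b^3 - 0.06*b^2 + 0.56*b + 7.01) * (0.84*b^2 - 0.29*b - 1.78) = -0.1092*b^5 - 0.0127*b^4 + 0.7192*b^3 + 5.8328*b^2 - 3.0297*b - 12.4778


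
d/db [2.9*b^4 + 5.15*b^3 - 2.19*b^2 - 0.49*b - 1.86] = 11.6*b^3 + 15.45*b^2 - 4.38*b - 0.49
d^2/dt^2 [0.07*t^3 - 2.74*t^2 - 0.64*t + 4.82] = 0.42*t - 5.48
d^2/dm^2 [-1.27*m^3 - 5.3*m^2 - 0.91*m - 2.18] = -7.62*m - 10.6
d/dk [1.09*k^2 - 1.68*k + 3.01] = 2.18*k - 1.68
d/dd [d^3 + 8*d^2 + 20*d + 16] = 3*d^2 + 16*d + 20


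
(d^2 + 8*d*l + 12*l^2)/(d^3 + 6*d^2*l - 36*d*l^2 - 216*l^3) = (d + 2*l)/(d^2 - 36*l^2)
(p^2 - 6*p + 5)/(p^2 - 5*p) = (p - 1)/p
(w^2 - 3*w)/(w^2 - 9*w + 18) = w/(w - 6)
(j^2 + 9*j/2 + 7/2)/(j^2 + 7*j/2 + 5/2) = (2*j + 7)/(2*j + 5)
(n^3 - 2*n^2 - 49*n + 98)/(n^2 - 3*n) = (n^3 - 2*n^2 - 49*n + 98)/(n*(n - 3))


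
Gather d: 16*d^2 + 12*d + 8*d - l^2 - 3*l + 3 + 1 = 16*d^2 + 20*d - l^2 - 3*l + 4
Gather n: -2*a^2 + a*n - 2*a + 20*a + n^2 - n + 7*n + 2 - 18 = -2*a^2 + 18*a + n^2 + n*(a + 6) - 16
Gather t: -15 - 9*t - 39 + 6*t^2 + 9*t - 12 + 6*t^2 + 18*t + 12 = 12*t^2 + 18*t - 54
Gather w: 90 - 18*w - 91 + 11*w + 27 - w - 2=24 - 8*w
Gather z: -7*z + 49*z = 42*z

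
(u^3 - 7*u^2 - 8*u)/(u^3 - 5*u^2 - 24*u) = (u + 1)/(u + 3)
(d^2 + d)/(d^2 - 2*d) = (d + 1)/(d - 2)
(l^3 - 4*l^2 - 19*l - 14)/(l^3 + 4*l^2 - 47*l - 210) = (l^2 + 3*l + 2)/(l^2 + 11*l + 30)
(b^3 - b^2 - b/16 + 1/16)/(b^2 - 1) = (b^2 - 1/16)/(b + 1)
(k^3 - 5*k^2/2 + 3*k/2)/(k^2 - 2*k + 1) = k*(2*k - 3)/(2*(k - 1))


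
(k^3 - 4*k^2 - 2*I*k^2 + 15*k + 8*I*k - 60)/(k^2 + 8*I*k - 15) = (k^2 - k*(4 + 5*I) + 20*I)/(k + 5*I)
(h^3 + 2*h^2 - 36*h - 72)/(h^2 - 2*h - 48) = (h^2 - 4*h - 12)/(h - 8)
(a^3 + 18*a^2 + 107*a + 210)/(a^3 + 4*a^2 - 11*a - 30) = (a^2 + 13*a + 42)/(a^2 - a - 6)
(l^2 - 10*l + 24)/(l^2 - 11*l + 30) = (l - 4)/(l - 5)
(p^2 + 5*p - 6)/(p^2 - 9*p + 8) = (p + 6)/(p - 8)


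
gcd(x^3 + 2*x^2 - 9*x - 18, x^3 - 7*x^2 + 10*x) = 1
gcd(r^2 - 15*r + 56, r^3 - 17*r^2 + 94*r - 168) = r - 7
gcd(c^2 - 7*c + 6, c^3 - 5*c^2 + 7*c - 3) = c - 1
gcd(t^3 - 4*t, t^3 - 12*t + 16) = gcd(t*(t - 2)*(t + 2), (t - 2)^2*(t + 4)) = t - 2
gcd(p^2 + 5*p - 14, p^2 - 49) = p + 7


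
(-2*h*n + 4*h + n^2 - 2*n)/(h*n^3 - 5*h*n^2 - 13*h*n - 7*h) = (2*h*n - 4*h - n^2 + 2*n)/(h*(-n^3 + 5*n^2 + 13*n + 7))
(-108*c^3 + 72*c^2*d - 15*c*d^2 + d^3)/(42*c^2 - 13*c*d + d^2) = (-18*c^2 + 9*c*d - d^2)/(7*c - d)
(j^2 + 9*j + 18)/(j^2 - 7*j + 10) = (j^2 + 9*j + 18)/(j^2 - 7*j + 10)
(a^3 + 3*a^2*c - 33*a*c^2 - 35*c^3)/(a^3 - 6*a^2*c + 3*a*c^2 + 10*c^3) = (a + 7*c)/(a - 2*c)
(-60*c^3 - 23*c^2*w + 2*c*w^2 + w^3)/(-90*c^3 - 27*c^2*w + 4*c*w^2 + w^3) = (4*c + w)/(6*c + w)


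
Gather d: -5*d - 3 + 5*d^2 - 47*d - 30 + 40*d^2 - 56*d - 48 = 45*d^2 - 108*d - 81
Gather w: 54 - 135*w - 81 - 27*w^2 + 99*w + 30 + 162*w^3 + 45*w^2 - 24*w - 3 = 162*w^3 + 18*w^2 - 60*w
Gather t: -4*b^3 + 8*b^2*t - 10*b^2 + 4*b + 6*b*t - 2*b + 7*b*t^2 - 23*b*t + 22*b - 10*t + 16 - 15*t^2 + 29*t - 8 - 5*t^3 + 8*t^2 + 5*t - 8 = -4*b^3 - 10*b^2 + 24*b - 5*t^3 + t^2*(7*b - 7) + t*(8*b^2 - 17*b + 24)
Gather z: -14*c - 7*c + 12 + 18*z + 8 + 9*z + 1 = -21*c + 27*z + 21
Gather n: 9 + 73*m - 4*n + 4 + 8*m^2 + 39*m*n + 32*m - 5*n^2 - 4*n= 8*m^2 + 105*m - 5*n^2 + n*(39*m - 8) + 13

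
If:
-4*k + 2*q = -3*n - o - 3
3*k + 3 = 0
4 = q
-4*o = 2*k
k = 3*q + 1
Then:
No Solution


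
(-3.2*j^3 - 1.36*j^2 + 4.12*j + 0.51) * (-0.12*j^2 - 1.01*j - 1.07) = 0.384*j^5 + 3.3952*j^4 + 4.3032*j^3 - 2.7672*j^2 - 4.9235*j - 0.5457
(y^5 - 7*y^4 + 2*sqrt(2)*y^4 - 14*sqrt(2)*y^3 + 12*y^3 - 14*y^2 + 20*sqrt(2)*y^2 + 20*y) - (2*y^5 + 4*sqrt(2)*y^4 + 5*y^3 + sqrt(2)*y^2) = -y^5 - 7*y^4 - 2*sqrt(2)*y^4 - 14*sqrt(2)*y^3 + 7*y^3 - 14*y^2 + 19*sqrt(2)*y^2 + 20*y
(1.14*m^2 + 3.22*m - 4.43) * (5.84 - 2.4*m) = -2.736*m^3 - 1.0704*m^2 + 29.4368*m - 25.8712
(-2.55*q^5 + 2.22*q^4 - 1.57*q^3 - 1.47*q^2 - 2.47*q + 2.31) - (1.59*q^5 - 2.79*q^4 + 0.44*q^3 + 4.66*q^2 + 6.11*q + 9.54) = -4.14*q^5 + 5.01*q^4 - 2.01*q^3 - 6.13*q^2 - 8.58*q - 7.23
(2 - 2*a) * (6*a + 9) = -12*a^2 - 6*a + 18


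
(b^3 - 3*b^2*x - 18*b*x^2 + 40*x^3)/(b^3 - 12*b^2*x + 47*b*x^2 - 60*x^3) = (b^2 + 2*b*x - 8*x^2)/(b^2 - 7*b*x + 12*x^2)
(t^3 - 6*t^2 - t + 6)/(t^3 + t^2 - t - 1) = (t - 6)/(t + 1)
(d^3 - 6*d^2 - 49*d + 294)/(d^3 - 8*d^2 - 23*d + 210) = (d + 7)/(d + 5)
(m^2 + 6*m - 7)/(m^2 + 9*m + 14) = (m - 1)/(m + 2)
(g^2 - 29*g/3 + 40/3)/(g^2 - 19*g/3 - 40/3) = (3*g - 5)/(3*g + 5)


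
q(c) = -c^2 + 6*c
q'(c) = 6 - 2*c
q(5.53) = 2.60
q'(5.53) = -5.06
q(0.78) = 4.07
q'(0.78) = 4.44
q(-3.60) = -34.56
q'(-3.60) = 13.20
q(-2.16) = -17.63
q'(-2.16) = 10.32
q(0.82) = 4.25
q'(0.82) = 4.36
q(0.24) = 1.38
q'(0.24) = 5.52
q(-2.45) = -20.70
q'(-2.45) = 10.90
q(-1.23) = -8.89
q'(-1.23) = 8.46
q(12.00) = -72.00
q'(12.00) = -18.00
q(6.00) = 0.00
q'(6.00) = -6.00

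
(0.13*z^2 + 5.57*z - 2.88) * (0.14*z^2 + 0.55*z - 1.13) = 0.0182*z^4 + 0.8513*z^3 + 2.5134*z^2 - 7.8781*z + 3.2544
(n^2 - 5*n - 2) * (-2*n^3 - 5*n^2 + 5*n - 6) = -2*n^5 + 5*n^4 + 34*n^3 - 21*n^2 + 20*n + 12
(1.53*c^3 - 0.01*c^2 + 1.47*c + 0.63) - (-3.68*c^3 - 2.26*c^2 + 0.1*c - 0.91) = 5.21*c^3 + 2.25*c^2 + 1.37*c + 1.54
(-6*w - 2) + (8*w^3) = 8*w^3 - 6*w - 2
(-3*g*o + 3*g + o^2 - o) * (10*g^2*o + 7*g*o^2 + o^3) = -30*g^3*o^2 + 30*g^3*o - 11*g^2*o^3 + 11*g^2*o^2 + 4*g*o^4 - 4*g*o^3 + o^5 - o^4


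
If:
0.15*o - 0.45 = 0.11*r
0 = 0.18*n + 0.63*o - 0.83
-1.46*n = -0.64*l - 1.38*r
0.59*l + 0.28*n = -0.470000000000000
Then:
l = -0.04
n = -1.60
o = 1.77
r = -1.67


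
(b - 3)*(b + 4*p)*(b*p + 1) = b^3*p + 4*b^2*p^2 - 3*b^2*p + b^2 - 12*b*p^2 + 4*b*p - 3*b - 12*p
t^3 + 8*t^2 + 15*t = t*(t + 3)*(t + 5)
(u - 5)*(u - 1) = u^2 - 6*u + 5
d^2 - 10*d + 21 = (d - 7)*(d - 3)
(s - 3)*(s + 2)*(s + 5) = s^3 + 4*s^2 - 11*s - 30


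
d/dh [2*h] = 2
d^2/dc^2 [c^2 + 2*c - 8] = 2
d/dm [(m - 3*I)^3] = 3*(m - 3*I)^2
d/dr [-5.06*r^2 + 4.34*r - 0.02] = 4.34 - 10.12*r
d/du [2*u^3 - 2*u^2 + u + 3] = 6*u^2 - 4*u + 1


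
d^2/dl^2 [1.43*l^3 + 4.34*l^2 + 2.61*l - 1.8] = 8.58*l + 8.68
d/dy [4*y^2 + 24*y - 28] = 8*y + 24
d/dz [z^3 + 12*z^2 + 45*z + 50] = 3*z^2 + 24*z + 45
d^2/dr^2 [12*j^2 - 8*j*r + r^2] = 2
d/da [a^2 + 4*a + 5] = 2*a + 4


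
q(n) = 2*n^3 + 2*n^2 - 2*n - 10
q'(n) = 6*n^2 + 4*n - 2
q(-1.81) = -11.69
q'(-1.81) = 10.42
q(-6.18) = -393.31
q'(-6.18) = 202.43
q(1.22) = -5.83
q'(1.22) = 11.81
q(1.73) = 2.88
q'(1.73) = 22.88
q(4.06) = 148.69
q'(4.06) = 113.14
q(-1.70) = -10.65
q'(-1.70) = 8.54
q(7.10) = 792.44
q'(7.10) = 328.86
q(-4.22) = -116.25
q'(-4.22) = 87.97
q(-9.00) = -1288.00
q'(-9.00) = 448.00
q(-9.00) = -1288.00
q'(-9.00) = 448.00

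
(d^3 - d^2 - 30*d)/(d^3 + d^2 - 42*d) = (d + 5)/(d + 7)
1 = 1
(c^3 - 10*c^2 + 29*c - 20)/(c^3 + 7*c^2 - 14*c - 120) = (c^2 - 6*c + 5)/(c^2 + 11*c + 30)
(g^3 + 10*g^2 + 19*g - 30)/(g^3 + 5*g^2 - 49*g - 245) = (g^2 + 5*g - 6)/(g^2 - 49)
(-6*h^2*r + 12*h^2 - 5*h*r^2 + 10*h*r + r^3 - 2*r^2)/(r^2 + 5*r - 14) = (-6*h^2 - 5*h*r + r^2)/(r + 7)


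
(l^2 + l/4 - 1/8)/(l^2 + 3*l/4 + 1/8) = (4*l - 1)/(4*l + 1)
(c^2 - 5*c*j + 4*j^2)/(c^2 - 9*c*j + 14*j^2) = (c^2 - 5*c*j + 4*j^2)/(c^2 - 9*c*j + 14*j^2)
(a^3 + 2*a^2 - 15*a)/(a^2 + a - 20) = a*(a - 3)/(a - 4)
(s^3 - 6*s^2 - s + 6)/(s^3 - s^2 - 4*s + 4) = (s^2 - 5*s - 6)/(s^2 - 4)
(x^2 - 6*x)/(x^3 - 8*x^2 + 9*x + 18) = x/(x^2 - 2*x - 3)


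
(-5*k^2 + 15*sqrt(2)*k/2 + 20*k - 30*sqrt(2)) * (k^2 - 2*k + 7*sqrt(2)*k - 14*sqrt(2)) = -5*k^4 - 55*sqrt(2)*k^3/2 + 30*k^3 + 65*k^2 + 165*sqrt(2)*k^2 - 630*k - 220*sqrt(2)*k + 840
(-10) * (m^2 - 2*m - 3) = -10*m^2 + 20*m + 30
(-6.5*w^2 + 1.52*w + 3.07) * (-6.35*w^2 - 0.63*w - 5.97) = 41.275*w^4 - 5.557*w^3 + 18.3529*w^2 - 11.0085*w - 18.3279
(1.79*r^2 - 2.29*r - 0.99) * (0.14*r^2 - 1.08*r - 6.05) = 0.2506*r^4 - 2.2538*r^3 - 8.4949*r^2 + 14.9237*r + 5.9895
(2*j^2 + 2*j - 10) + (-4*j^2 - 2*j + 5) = -2*j^2 - 5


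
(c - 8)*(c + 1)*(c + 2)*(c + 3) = c^4 - 2*c^3 - 37*c^2 - 82*c - 48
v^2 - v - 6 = (v - 3)*(v + 2)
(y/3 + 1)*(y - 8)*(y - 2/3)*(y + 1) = y^4/3 - 14*y^3/9 - 79*y^2/9 - 14*y/9 + 16/3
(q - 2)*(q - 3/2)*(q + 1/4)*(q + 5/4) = q^4 - 2*q^3 - 31*q^2/16 + 109*q/32 + 15/16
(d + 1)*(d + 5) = d^2 + 6*d + 5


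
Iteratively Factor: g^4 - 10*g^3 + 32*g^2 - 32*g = (g - 4)*(g^3 - 6*g^2 + 8*g) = (g - 4)^2*(g^2 - 2*g) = g*(g - 4)^2*(g - 2)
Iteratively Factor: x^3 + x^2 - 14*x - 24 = (x + 2)*(x^2 - x - 12) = (x - 4)*(x + 2)*(x + 3)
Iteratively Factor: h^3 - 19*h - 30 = (h - 5)*(h^2 + 5*h + 6) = (h - 5)*(h + 2)*(h + 3)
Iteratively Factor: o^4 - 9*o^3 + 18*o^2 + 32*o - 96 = (o - 4)*(o^3 - 5*o^2 - 2*o + 24) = (o - 4)*(o - 3)*(o^2 - 2*o - 8) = (o - 4)^2*(o - 3)*(o + 2)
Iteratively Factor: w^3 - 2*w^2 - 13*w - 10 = (w + 2)*(w^2 - 4*w - 5) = (w + 1)*(w + 2)*(w - 5)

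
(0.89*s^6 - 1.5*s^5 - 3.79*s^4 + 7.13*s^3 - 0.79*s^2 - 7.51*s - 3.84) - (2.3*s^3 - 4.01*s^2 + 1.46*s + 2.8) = 0.89*s^6 - 1.5*s^5 - 3.79*s^4 + 4.83*s^3 + 3.22*s^2 - 8.97*s - 6.64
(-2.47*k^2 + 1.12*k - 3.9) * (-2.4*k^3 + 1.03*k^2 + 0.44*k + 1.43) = 5.928*k^5 - 5.2321*k^4 + 9.4268*k^3 - 7.0563*k^2 - 0.1144*k - 5.577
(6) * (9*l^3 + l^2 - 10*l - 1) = 54*l^3 + 6*l^2 - 60*l - 6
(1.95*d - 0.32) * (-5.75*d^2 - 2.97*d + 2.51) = -11.2125*d^3 - 3.9515*d^2 + 5.8449*d - 0.8032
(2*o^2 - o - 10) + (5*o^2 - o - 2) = 7*o^2 - 2*o - 12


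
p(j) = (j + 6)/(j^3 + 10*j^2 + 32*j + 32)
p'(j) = (j + 6)*(-3*j^2 - 20*j - 32)/(j^3 + 10*j^2 + 32*j + 32)^2 + 1/(j^3 + 10*j^2 + 32*j + 32) = 2*(-j^2 - 10*j - 20)/(j^5 + 16*j^4 + 100*j^3 + 304*j^2 + 448*j + 256)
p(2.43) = 0.05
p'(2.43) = -0.02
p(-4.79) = -0.69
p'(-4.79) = -2.58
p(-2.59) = -2.91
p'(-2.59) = -1.66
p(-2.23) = -5.23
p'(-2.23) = -18.22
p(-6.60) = 0.02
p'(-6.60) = -0.01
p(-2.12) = -9.15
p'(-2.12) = -68.86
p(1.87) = 0.06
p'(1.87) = -0.03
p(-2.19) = -6.12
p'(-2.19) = -27.06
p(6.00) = 0.02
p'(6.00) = 0.00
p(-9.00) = 0.02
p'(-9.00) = 0.00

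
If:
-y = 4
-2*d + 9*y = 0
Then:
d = -18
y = -4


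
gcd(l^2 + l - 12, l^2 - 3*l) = l - 3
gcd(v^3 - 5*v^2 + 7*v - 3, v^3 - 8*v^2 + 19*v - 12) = v^2 - 4*v + 3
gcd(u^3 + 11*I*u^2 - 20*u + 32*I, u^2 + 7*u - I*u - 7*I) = u - I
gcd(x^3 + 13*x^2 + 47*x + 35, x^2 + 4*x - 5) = x + 5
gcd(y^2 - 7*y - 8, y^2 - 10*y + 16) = y - 8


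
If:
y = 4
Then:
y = 4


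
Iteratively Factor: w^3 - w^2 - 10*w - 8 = (w - 4)*(w^2 + 3*w + 2) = (w - 4)*(w + 2)*(w + 1)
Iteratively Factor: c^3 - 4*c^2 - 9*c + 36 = (c - 3)*(c^2 - c - 12) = (c - 4)*(c - 3)*(c + 3)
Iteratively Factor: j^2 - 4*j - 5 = (j + 1)*(j - 5)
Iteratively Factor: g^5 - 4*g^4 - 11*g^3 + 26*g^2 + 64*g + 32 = (g + 1)*(g^4 - 5*g^3 - 6*g^2 + 32*g + 32) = (g - 4)*(g + 1)*(g^3 - g^2 - 10*g - 8) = (g - 4)*(g + 1)^2*(g^2 - 2*g - 8) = (g - 4)^2*(g + 1)^2*(g + 2)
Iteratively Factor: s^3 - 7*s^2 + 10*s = (s - 5)*(s^2 - 2*s) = s*(s - 5)*(s - 2)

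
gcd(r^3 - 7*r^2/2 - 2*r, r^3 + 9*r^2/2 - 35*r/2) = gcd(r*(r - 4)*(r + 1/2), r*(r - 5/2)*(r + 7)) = r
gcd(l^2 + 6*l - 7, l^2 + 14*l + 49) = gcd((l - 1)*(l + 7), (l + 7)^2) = l + 7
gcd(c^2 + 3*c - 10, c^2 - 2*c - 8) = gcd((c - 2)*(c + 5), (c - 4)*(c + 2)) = 1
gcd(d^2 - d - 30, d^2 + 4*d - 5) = d + 5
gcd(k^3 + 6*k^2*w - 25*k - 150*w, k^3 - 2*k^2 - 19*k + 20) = k - 5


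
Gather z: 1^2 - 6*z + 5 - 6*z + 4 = 10 - 12*z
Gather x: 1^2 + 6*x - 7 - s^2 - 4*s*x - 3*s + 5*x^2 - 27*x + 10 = -s^2 - 3*s + 5*x^2 + x*(-4*s - 21) + 4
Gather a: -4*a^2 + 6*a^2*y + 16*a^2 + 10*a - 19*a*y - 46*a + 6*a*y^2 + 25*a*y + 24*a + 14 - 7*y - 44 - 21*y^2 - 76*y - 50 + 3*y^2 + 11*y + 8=a^2*(6*y + 12) + a*(6*y^2 + 6*y - 12) - 18*y^2 - 72*y - 72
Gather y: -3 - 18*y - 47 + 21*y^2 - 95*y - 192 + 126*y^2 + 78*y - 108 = 147*y^2 - 35*y - 350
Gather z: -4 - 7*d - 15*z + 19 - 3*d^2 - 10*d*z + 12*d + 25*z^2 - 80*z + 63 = -3*d^2 + 5*d + 25*z^2 + z*(-10*d - 95) + 78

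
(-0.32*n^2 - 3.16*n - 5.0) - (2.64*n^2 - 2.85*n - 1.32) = -2.96*n^2 - 0.31*n - 3.68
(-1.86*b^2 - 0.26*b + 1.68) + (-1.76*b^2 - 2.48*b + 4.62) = -3.62*b^2 - 2.74*b + 6.3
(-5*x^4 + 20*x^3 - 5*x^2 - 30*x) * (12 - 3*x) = 15*x^5 - 120*x^4 + 255*x^3 + 30*x^2 - 360*x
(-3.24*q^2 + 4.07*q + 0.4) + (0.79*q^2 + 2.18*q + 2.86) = -2.45*q^2 + 6.25*q + 3.26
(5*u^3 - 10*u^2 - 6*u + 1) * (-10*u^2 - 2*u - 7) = -50*u^5 + 90*u^4 + 45*u^3 + 72*u^2 + 40*u - 7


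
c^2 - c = c*(c - 1)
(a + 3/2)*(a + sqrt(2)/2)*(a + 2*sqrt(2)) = a^3 + 3*a^2/2 + 5*sqrt(2)*a^2/2 + 2*a + 15*sqrt(2)*a/4 + 3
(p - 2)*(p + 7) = p^2 + 5*p - 14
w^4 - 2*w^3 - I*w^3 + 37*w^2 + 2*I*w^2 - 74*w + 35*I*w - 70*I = (w - 2)*(w - 7*I)*(w + I)*(w + 5*I)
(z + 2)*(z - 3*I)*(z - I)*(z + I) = z^4 + 2*z^3 - 3*I*z^3 + z^2 - 6*I*z^2 + 2*z - 3*I*z - 6*I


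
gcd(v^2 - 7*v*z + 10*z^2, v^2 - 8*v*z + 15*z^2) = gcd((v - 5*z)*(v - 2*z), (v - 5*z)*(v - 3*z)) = -v + 5*z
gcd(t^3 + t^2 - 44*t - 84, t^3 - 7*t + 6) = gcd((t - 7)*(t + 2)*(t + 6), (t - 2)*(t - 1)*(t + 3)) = 1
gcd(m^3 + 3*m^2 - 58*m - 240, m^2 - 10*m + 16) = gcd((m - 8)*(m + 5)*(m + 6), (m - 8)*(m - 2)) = m - 8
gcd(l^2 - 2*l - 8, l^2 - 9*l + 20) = l - 4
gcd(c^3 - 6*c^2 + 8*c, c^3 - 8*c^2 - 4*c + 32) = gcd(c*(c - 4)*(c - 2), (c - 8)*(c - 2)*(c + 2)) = c - 2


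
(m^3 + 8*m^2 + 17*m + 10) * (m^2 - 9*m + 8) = m^5 - m^4 - 47*m^3 - 79*m^2 + 46*m + 80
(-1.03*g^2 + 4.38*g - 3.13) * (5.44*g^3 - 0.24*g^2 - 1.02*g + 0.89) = -5.6032*g^5 + 24.0744*g^4 - 17.0278*g^3 - 4.6331*g^2 + 7.0908*g - 2.7857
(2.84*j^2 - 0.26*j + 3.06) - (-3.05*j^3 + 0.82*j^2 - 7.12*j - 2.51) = 3.05*j^3 + 2.02*j^2 + 6.86*j + 5.57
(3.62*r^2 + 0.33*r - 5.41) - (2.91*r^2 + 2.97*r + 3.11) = 0.71*r^2 - 2.64*r - 8.52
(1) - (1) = 0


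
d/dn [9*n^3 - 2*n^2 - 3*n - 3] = 27*n^2 - 4*n - 3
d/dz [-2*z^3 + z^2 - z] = -6*z^2 + 2*z - 1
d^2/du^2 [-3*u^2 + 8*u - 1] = -6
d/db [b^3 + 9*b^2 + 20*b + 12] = 3*b^2 + 18*b + 20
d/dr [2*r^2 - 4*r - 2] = 4*r - 4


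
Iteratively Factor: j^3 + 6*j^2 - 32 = (j + 4)*(j^2 + 2*j - 8) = (j + 4)^2*(j - 2)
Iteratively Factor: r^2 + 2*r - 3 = (r + 3)*(r - 1)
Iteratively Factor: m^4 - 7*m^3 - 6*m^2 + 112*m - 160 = (m - 2)*(m^3 - 5*m^2 - 16*m + 80) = (m - 4)*(m - 2)*(m^2 - m - 20) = (m - 4)*(m - 2)*(m + 4)*(m - 5)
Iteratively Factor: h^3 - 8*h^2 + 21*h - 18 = (h - 2)*(h^2 - 6*h + 9) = (h - 3)*(h - 2)*(h - 3)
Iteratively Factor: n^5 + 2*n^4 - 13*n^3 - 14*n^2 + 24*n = (n + 2)*(n^4 - 13*n^2 + 12*n) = (n + 2)*(n + 4)*(n^3 - 4*n^2 + 3*n) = n*(n + 2)*(n + 4)*(n^2 - 4*n + 3) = n*(n - 3)*(n + 2)*(n + 4)*(n - 1)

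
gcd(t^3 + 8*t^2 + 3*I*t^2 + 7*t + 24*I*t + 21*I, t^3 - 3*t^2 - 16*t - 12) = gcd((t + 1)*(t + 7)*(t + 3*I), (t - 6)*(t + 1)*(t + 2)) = t + 1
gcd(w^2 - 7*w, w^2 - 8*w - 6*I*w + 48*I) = 1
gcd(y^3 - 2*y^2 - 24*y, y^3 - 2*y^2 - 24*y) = y^3 - 2*y^2 - 24*y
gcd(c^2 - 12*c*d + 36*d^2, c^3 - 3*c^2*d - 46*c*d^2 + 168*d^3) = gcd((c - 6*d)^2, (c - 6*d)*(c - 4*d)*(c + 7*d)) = c - 6*d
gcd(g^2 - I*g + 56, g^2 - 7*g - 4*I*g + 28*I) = 1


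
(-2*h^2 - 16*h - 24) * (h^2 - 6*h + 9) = -2*h^4 - 4*h^3 + 54*h^2 - 216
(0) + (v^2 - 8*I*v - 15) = v^2 - 8*I*v - 15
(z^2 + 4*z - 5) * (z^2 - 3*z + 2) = z^4 + z^3 - 15*z^2 + 23*z - 10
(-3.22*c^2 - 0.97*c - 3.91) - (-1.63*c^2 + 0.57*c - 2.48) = -1.59*c^2 - 1.54*c - 1.43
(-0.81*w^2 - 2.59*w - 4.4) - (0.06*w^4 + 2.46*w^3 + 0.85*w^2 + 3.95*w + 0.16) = -0.06*w^4 - 2.46*w^3 - 1.66*w^2 - 6.54*w - 4.56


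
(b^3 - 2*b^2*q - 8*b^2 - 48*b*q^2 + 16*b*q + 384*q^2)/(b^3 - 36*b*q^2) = (-b^2 + 8*b*q + 8*b - 64*q)/(b*(-b + 6*q))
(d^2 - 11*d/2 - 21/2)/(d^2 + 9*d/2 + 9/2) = (d - 7)/(d + 3)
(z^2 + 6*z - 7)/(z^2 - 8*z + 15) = (z^2 + 6*z - 7)/(z^2 - 8*z + 15)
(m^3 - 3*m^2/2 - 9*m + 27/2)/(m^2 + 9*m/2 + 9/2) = (2*m^2 - 9*m + 9)/(2*m + 3)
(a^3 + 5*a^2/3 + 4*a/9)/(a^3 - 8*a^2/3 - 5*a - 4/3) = a*(3*a + 4)/(3*(a^2 - 3*a - 4))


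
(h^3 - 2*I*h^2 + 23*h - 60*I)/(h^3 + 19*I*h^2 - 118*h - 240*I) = (h^2 - 7*I*h - 12)/(h^2 + 14*I*h - 48)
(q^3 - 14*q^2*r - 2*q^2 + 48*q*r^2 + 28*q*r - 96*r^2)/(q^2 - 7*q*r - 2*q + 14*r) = (q^2 - 14*q*r + 48*r^2)/(q - 7*r)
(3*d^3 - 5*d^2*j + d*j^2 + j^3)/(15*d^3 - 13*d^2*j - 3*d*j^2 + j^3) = (d - j)/(5*d - j)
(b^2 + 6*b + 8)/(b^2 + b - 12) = (b + 2)/(b - 3)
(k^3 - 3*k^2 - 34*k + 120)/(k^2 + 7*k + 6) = (k^2 - 9*k + 20)/(k + 1)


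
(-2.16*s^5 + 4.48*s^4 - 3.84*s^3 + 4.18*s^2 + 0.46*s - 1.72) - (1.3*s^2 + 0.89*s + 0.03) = -2.16*s^5 + 4.48*s^4 - 3.84*s^3 + 2.88*s^2 - 0.43*s - 1.75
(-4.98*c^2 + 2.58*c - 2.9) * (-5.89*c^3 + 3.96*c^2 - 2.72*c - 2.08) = 29.3322*c^5 - 34.917*c^4 + 40.8434*c^3 - 8.1432*c^2 + 2.5216*c + 6.032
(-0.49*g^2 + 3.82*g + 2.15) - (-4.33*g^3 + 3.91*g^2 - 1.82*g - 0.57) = 4.33*g^3 - 4.4*g^2 + 5.64*g + 2.72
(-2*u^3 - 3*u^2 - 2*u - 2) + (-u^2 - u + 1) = -2*u^3 - 4*u^2 - 3*u - 1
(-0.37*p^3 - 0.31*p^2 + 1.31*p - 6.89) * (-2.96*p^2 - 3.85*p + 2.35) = 1.0952*p^5 + 2.3421*p^4 - 3.5536*p^3 + 14.6224*p^2 + 29.605*p - 16.1915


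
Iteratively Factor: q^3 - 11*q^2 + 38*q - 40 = (q - 2)*(q^2 - 9*q + 20) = (q - 5)*(q - 2)*(q - 4)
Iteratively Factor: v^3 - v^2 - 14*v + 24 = (v - 2)*(v^2 + v - 12) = (v - 2)*(v + 4)*(v - 3)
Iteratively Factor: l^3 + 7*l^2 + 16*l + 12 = (l + 3)*(l^2 + 4*l + 4) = (l + 2)*(l + 3)*(l + 2)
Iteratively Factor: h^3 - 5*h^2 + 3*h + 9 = (h + 1)*(h^2 - 6*h + 9) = (h - 3)*(h + 1)*(h - 3)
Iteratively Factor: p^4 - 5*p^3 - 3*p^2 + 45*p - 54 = (p - 2)*(p^3 - 3*p^2 - 9*p + 27) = (p - 3)*(p - 2)*(p^2 - 9) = (p - 3)*(p - 2)*(p + 3)*(p - 3)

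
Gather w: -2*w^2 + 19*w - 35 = -2*w^2 + 19*w - 35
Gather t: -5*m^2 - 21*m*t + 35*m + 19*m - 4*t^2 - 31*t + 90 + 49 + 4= -5*m^2 + 54*m - 4*t^2 + t*(-21*m - 31) + 143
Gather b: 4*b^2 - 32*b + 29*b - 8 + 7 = 4*b^2 - 3*b - 1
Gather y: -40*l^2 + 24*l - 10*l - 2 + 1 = -40*l^2 + 14*l - 1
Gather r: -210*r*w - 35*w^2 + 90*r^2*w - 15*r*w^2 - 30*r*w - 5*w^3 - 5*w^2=90*r^2*w + r*(-15*w^2 - 240*w) - 5*w^3 - 40*w^2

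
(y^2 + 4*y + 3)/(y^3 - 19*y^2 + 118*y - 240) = (y^2 + 4*y + 3)/(y^3 - 19*y^2 + 118*y - 240)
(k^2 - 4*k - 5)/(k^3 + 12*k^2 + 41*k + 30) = (k - 5)/(k^2 + 11*k + 30)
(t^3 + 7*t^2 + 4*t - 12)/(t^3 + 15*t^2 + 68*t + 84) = (t - 1)/(t + 7)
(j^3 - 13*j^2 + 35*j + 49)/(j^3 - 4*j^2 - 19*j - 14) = (j - 7)/(j + 2)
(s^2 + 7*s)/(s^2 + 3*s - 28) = s/(s - 4)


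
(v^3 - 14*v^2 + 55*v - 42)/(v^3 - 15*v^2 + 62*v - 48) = (v - 7)/(v - 8)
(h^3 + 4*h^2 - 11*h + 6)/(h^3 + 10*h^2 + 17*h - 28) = (h^2 + 5*h - 6)/(h^2 + 11*h + 28)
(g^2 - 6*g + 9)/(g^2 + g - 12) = (g - 3)/(g + 4)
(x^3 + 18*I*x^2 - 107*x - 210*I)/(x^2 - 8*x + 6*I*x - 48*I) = (x^2 + 12*I*x - 35)/(x - 8)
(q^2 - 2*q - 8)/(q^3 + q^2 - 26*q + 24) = (q + 2)/(q^2 + 5*q - 6)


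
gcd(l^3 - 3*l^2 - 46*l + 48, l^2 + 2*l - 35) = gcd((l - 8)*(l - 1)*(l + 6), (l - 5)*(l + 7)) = 1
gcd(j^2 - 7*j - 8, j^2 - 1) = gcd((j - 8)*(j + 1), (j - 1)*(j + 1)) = j + 1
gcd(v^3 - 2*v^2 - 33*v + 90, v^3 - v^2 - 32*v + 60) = v^2 + v - 30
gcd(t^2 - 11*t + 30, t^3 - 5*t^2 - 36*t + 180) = t^2 - 11*t + 30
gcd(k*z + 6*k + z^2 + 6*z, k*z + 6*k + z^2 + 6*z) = k*z + 6*k + z^2 + 6*z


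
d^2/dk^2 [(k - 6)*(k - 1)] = 2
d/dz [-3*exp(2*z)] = -6*exp(2*z)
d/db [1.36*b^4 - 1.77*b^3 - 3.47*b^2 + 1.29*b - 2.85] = 5.44*b^3 - 5.31*b^2 - 6.94*b + 1.29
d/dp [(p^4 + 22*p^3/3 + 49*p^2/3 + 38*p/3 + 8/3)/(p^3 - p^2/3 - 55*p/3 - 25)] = (9*p^6 - 6*p^5 - 664*p^4 - 3548*p^3 - 7679*p^2 - 7334*p - 2410)/(9*p^6 - 6*p^5 - 329*p^4 - 340*p^3 + 3175*p^2 + 8250*p + 5625)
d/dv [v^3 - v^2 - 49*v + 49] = 3*v^2 - 2*v - 49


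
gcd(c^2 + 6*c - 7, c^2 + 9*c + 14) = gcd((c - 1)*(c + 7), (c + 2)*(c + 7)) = c + 7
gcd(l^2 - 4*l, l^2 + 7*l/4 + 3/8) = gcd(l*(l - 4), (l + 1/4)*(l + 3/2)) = 1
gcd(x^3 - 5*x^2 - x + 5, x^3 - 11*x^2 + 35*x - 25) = x^2 - 6*x + 5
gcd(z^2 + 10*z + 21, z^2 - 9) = z + 3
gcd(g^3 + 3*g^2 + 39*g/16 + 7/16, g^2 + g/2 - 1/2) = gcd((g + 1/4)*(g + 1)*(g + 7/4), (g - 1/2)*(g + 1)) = g + 1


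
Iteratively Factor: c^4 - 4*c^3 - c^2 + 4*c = (c + 1)*(c^3 - 5*c^2 + 4*c) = (c - 1)*(c + 1)*(c^2 - 4*c) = c*(c - 1)*(c + 1)*(c - 4)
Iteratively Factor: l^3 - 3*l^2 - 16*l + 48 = (l - 4)*(l^2 + l - 12) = (l - 4)*(l - 3)*(l + 4)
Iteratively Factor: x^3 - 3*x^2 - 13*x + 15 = (x - 5)*(x^2 + 2*x - 3) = (x - 5)*(x + 3)*(x - 1)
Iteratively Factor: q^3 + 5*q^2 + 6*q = (q)*(q^2 + 5*q + 6) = q*(q + 2)*(q + 3)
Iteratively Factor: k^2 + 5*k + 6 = (k + 2)*(k + 3)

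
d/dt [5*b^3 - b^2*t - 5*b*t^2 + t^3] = -b^2 - 10*b*t + 3*t^2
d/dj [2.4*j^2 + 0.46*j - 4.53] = 4.8*j + 0.46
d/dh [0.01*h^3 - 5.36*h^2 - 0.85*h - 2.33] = 0.03*h^2 - 10.72*h - 0.85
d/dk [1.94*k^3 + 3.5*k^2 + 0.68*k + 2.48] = 5.82*k^2 + 7.0*k + 0.68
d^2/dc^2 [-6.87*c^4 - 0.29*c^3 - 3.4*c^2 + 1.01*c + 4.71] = -82.44*c^2 - 1.74*c - 6.8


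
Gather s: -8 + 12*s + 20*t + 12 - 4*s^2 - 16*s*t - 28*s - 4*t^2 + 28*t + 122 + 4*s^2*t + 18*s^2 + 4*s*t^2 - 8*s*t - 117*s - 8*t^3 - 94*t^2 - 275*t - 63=s^2*(4*t + 14) + s*(4*t^2 - 24*t - 133) - 8*t^3 - 98*t^2 - 227*t + 63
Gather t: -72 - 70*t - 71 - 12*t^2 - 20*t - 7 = -12*t^2 - 90*t - 150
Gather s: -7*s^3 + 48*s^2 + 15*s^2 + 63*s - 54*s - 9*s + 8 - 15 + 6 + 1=-7*s^3 + 63*s^2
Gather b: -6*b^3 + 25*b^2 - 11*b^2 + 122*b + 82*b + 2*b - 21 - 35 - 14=-6*b^3 + 14*b^2 + 206*b - 70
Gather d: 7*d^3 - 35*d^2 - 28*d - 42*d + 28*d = 7*d^3 - 35*d^2 - 42*d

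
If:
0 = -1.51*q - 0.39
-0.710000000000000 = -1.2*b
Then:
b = 0.59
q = -0.26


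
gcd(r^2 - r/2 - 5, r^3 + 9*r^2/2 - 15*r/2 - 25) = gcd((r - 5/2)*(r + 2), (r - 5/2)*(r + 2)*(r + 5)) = r^2 - r/2 - 5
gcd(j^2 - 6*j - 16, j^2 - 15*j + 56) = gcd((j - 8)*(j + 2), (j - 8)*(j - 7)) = j - 8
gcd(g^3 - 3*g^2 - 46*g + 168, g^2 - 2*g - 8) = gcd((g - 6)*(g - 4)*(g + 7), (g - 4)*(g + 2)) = g - 4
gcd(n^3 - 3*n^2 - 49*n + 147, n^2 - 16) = 1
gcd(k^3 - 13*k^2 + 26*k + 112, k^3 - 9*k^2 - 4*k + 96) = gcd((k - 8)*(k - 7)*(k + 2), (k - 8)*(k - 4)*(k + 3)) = k - 8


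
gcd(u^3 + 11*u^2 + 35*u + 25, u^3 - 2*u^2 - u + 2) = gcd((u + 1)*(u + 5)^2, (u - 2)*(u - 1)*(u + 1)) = u + 1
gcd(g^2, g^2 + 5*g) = g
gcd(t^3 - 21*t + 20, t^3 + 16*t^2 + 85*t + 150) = t + 5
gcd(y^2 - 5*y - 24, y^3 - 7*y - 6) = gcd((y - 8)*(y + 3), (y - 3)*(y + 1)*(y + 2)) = 1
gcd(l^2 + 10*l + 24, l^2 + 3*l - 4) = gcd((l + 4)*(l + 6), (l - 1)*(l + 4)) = l + 4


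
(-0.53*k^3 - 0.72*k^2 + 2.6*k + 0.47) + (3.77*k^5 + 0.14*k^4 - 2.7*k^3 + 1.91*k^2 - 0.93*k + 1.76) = 3.77*k^5 + 0.14*k^4 - 3.23*k^3 + 1.19*k^2 + 1.67*k + 2.23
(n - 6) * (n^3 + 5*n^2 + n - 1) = n^4 - n^3 - 29*n^2 - 7*n + 6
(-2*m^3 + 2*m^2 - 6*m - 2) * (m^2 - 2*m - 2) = -2*m^5 + 6*m^4 - 6*m^3 + 6*m^2 + 16*m + 4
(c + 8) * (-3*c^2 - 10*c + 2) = -3*c^3 - 34*c^2 - 78*c + 16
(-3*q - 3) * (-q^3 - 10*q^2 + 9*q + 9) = 3*q^4 + 33*q^3 + 3*q^2 - 54*q - 27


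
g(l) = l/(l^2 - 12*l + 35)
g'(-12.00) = 0.00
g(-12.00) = -0.04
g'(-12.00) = 0.00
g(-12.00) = -0.04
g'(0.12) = 0.03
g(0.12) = 0.00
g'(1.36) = 0.08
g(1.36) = 0.07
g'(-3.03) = 0.00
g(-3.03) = -0.04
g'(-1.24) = 0.01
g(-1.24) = -0.02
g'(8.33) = -1.75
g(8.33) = 1.88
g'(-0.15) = 0.03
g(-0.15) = -0.00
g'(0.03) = 0.03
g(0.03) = 0.00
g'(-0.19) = 0.03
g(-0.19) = -0.01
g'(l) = l*(12 - 2*l)/(l^2 - 12*l + 35)^2 + 1/(l^2 - 12*l + 35)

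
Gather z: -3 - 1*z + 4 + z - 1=0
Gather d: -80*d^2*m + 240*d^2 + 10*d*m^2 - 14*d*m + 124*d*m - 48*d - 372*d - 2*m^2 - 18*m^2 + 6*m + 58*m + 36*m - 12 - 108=d^2*(240 - 80*m) + d*(10*m^2 + 110*m - 420) - 20*m^2 + 100*m - 120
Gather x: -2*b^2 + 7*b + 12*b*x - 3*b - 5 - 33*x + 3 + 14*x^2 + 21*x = -2*b^2 + 4*b + 14*x^2 + x*(12*b - 12) - 2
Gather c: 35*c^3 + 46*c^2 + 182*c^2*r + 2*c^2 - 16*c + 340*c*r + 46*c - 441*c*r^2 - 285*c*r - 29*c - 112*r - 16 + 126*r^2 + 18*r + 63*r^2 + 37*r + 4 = 35*c^3 + c^2*(182*r + 48) + c*(-441*r^2 + 55*r + 1) + 189*r^2 - 57*r - 12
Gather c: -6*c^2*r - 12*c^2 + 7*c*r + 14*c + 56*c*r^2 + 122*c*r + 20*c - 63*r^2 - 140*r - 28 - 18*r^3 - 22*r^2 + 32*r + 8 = c^2*(-6*r - 12) + c*(56*r^2 + 129*r + 34) - 18*r^3 - 85*r^2 - 108*r - 20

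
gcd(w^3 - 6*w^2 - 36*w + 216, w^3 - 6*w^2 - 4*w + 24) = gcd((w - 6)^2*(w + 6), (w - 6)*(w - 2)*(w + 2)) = w - 6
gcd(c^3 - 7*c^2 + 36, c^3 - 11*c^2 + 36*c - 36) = c^2 - 9*c + 18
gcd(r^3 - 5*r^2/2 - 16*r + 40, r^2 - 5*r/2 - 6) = r - 4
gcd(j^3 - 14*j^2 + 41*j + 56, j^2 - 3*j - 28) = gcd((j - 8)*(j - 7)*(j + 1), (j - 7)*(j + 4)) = j - 7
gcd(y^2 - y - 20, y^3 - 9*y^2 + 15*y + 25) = y - 5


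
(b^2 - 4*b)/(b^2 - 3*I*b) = (b - 4)/(b - 3*I)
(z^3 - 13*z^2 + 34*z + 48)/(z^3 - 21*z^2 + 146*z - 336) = (z + 1)/(z - 7)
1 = 1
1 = 1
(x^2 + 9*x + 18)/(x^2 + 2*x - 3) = (x + 6)/(x - 1)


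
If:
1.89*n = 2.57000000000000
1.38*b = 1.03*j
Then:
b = 0.746376811594203*j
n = 1.36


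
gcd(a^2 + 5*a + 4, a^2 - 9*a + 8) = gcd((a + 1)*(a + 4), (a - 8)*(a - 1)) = 1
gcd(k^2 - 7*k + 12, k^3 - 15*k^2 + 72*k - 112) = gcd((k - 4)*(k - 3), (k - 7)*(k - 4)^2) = k - 4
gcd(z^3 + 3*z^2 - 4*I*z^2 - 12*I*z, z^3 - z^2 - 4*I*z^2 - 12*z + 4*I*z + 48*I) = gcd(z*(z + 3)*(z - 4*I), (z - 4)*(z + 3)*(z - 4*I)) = z^2 + z*(3 - 4*I) - 12*I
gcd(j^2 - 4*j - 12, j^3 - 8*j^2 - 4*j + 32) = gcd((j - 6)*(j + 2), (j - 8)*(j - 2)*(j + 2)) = j + 2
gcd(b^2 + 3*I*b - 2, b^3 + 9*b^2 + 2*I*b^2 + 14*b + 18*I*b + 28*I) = b + 2*I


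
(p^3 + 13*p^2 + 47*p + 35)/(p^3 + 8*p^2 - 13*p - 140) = (p + 1)/(p - 4)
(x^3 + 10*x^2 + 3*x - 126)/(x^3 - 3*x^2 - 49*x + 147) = (x + 6)/(x - 7)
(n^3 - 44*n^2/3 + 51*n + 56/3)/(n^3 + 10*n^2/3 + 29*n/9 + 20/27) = 9*(n^2 - 15*n + 56)/(9*n^2 + 27*n + 20)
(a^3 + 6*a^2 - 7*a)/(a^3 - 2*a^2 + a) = (a + 7)/(a - 1)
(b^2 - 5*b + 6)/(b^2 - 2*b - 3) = (b - 2)/(b + 1)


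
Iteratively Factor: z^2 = (z)*(z)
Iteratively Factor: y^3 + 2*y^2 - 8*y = (y - 2)*(y^2 + 4*y) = (y - 2)*(y + 4)*(y)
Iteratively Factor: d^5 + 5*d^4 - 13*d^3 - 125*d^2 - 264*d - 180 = (d + 3)*(d^4 + 2*d^3 - 19*d^2 - 68*d - 60) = (d + 3)^2*(d^3 - d^2 - 16*d - 20) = (d + 2)*(d + 3)^2*(d^2 - 3*d - 10) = (d - 5)*(d + 2)*(d + 3)^2*(d + 2)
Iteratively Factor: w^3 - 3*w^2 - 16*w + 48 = (w - 4)*(w^2 + w - 12) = (w - 4)*(w - 3)*(w + 4)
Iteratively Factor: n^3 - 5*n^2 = (n)*(n^2 - 5*n) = n*(n - 5)*(n)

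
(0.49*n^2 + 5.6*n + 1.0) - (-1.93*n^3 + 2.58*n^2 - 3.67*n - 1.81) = 1.93*n^3 - 2.09*n^2 + 9.27*n + 2.81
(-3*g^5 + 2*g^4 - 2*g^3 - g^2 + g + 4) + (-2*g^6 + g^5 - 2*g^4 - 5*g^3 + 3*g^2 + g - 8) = -2*g^6 - 2*g^5 - 7*g^3 + 2*g^2 + 2*g - 4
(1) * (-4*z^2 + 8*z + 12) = -4*z^2 + 8*z + 12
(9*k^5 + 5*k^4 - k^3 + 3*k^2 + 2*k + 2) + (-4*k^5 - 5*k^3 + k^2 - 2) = 5*k^5 + 5*k^4 - 6*k^3 + 4*k^2 + 2*k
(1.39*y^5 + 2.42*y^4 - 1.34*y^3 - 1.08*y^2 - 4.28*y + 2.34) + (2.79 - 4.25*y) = 1.39*y^5 + 2.42*y^4 - 1.34*y^3 - 1.08*y^2 - 8.53*y + 5.13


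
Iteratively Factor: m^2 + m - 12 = (m - 3)*(m + 4)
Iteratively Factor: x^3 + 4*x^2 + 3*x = (x + 3)*(x^2 + x) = (x + 1)*(x + 3)*(x)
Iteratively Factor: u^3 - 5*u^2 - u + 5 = (u + 1)*(u^2 - 6*u + 5) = (u - 5)*(u + 1)*(u - 1)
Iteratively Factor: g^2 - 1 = (g + 1)*(g - 1)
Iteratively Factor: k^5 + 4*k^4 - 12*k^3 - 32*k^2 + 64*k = (k - 2)*(k^4 + 6*k^3 - 32*k) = (k - 2)^2*(k^3 + 8*k^2 + 16*k) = (k - 2)^2*(k + 4)*(k^2 + 4*k) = (k - 2)^2*(k + 4)^2*(k)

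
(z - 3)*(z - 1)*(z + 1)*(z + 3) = z^4 - 10*z^2 + 9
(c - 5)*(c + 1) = c^2 - 4*c - 5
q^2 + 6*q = q*(q + 6)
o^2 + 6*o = o*(o + 6)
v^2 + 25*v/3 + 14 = (v + 7/3)*(v + 6)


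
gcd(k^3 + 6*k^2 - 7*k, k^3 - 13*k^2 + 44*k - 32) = k - 1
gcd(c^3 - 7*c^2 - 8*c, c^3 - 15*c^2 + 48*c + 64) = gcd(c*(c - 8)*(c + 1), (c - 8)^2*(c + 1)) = c^2 - 7*c - 8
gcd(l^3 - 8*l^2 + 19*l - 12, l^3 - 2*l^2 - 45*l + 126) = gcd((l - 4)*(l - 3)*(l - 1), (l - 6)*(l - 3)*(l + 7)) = l - 3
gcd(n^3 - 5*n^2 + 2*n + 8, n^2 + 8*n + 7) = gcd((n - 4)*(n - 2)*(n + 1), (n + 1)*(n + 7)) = n + 1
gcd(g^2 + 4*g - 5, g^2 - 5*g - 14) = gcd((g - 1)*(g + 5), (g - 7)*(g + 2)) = 1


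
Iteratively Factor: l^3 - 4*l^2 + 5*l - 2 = (l - 1)*(l^2 - 3*l + 2) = (l - 2)*(l - 1)*(l - 1)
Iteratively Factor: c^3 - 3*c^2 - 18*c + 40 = (c - 5)*(c^2 + 2*c - 8) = (c - 5)*(c - 2)*(c + 4)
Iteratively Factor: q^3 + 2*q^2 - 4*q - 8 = (q + 2)*(q^2 - 4) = (q - 2)*(q + 2)*(q + 2)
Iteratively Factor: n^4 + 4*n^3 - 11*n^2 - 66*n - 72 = (n + 3)*(n^3 + n^2 - 14*n - 24) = (n + 2)*(n + 3)*(n^2 - n - 12) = (n - 4)*(n + 2)*(n + 3)*(n + 3)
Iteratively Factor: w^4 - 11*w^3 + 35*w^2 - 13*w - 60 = (w + 1)*(w^3 - 12*w^2 + 47*w - 60) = (w - 3)*(w + 1)*(w^2 - 9*w + 20) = (w - 4)*(w - 3)*(w + 1)*(w - 5)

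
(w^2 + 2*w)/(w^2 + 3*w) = (w + 2)/(w + 3)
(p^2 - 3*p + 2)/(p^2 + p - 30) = (p^2 - 3*p + 2)/(p^2 + p - 30)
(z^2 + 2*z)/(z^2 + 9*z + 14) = z/(z + 7)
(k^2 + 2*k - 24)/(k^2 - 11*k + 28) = (k + 6)/(k - 7)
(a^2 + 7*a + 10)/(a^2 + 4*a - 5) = (a + 2)/(a - 1)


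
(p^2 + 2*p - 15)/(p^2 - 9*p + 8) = (p^2 + 2*p - 15)/(p^2 - 9*p + 8)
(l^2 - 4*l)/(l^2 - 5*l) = (l - 4)/(l - 5)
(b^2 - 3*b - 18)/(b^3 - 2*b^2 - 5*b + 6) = (b^2 - 3*b - 18)/(b^3 - 2*b^2 - 5*b + 6)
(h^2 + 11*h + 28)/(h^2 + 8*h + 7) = (h + 4)/(h + 1)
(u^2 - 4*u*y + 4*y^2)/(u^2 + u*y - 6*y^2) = (u - 2*y)/(u + 3*y)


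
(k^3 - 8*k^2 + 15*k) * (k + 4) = k^4 - 4*k^3 - 17*k^2 + 60*k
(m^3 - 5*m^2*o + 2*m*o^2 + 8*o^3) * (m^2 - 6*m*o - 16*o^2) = m^5 - 11*m^4*o + 16*m^3*o^2 + 76*m^2*o^3 - 80*m*o^4 - 128*o^5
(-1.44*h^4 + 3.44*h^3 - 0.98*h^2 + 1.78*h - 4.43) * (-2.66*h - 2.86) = 3.8304*h^5 - 5.032*h^4 - 7.2316*h^3 - 1.932*h^2 + 6.693*h + 12.6698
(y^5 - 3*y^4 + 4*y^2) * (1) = y^5 - 3*y^4 + 4*y^2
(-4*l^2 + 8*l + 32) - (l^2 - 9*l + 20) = -5*l^2 + 17*l + 12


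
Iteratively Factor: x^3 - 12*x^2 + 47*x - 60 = (x - 4)*(x^2 - 8*x + 15) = (x - 5)*(x - 4)*(x - 3)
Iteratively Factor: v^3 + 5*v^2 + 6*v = (v + 2)*(v^2 + 3*v) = (v + 2)*(v + 3)*(v)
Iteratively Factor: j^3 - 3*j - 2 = (j - 2)*(j^2 + 2*j + 1) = (j - 2)*(j + 1)*(j + 1)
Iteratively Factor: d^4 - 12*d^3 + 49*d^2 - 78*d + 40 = (d - 4)*(d^3 - 8*d^2 + 17*d - 10) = (d - 5)*(d - 4)*(d^2 - 3*d + 2) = (d - 5)*(d - 4)*(d - 1)*(d - 2)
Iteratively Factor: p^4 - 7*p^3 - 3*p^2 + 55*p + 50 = (p - 5)*(p^3 - 2*p^2 - 13*p - 10) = (p - 5)^2*(p^2 + 3*p + 2) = (p - 5)^2*(p + 2)*(p + 1)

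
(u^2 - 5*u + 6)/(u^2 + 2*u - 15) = (u - 2)/(u + 5)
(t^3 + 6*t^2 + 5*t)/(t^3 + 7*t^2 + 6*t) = (t + 5)/(t + 6)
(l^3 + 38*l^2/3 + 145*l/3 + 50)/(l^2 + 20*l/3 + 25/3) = l + 6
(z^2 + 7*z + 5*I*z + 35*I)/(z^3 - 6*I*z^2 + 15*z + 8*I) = (z^2 + z*(7 + 5*I) + 35*I)/(z^3 - 6*I*z^2 + 15*z + 8*I)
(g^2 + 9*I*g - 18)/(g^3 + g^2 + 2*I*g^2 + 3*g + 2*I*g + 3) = (g + 6*I)/(g^2 + g*(1 - I) - I)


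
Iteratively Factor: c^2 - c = (c)*(c - 1)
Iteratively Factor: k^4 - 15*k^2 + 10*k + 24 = (k - 3)*(k^3 + 3*k^2 - 6*k - 8) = (k - 3)*(k + 1)*(k^2 + 2*k - 8) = (k - 3)*(k - 2)*(k + 1)*(k + 4)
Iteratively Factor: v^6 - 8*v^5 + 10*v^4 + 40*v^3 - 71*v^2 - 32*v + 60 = (v - 5)*(v^5 - 3*v^4 - 5*v^3 + 15*v^2 + 4*v - 12) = (v - 5)*(v - 1)*(v^4 - 2*v^3 - 7*v^2 + 8*v + 12) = (v - 5)*(v - 3)*(v - 1)*(v^3 + v^2 - 4*v - 4) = (v - 5)*(v - 3)*(v - 2)*(v - 1)*(v^2 + 3*v + 2) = (v - 5)*(v - 3)*(v - 2)*(v - 1)*(v + 2)*(v + 1)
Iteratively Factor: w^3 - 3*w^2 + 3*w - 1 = (w - 1)*(w^2 - 2*w + 1) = (w - 1)^2*(w - 1)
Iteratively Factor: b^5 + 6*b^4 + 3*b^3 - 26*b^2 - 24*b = (b)*(b^4 + 6*b^3 + 3*b^2 - 26*b - 24) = b*(b + 3)*(b^3 + 3*b^2 - 6*b - 8) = b*(b + 1)*(b + 3)*(b^2 + 2*b - 8) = b*(b + 1)*(b + 3)*(b + 4)*(b - 2)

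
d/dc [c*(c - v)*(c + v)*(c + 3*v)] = 4*c^3 + 9*c^2*v - 2*c*v^2 - 3*v^3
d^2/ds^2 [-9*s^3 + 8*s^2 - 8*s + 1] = 16 - 54*s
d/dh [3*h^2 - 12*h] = 6*h - 12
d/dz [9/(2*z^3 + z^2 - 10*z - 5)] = 18*(-3*z^2 - z + 5)/(2*z^3 + z^2 - 10*z - 5)^2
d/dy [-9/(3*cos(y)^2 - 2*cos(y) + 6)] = 18*(1 - 3*cos(y))*sin(y)/(3*cos(y)^2 - 2*cos(y) + 6)^2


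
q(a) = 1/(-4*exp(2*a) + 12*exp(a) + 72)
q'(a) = (8*exp(2*a) - 12*exp(a))/(-4*exp(2*a) + 12*exp(a) + 72)^2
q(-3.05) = 0.01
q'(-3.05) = -0.00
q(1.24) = 0.02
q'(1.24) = 0.01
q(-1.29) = 0.01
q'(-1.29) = -0.00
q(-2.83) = 0.01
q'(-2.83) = -0.00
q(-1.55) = 0.01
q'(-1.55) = -0.00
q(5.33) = -0.00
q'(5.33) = 0.00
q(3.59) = -0.00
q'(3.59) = 0.00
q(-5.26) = 0.01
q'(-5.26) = -0.00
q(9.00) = 0.00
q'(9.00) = 0.00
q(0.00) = 0.01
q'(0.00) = 0.00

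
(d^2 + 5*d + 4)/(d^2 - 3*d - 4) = (d + 4)/(d - 4)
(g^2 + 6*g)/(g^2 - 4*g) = (g + 6)/(g - 4)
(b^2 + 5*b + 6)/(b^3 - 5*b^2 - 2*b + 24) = (b + 3)/(b^2 - 7*b + 12)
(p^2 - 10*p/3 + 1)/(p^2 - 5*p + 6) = (p - 1/3)/(p - 2)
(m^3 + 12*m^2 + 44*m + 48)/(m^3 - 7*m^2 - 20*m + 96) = (m^2 + 8*m + 12)/(m^2 - 11*m + 24)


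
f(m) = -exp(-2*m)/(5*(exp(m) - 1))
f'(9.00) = 0.00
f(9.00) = 0.00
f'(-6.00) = -65182.60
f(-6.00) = 32631.84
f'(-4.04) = -1303.05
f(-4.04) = 657.42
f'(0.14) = 9.71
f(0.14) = -1.01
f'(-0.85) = -2.40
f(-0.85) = 1.91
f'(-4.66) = -4484.72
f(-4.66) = 2253.13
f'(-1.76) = -14.63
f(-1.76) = 8.16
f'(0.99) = 0.06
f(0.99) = -0.02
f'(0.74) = 0.16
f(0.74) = -0.04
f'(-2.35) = -46.05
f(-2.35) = 24.31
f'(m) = 2*exp(-2*m)/(5*(exp(m) - 1)) + exp(-m)/(5*(exp(m) - 1)^2) = (3*exp(m) - 2)*exp(-2*m)/(5*(1 - exp(m))^2)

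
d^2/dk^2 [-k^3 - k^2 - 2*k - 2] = -6*k - 2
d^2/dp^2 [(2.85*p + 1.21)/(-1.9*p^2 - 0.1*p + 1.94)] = (-(2.85*p + 1.21)*(3.8*p + 0.1)*(7.6*p + 0.2) + (32.49*p + 5.168)*(1.9*p^2 + 0.1*p - 1.94))/(1.9*p^2 + 0.1*p - 1.94)^3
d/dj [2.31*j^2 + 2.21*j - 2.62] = 4.62*j + 2.21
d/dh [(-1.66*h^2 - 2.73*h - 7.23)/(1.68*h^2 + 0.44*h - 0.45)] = (3.856*h^2 + 25.7868*h + 4.4097)/(2.8224*h^4 + 1.4784*h^3 - 1.3184*h^2 - 0.396*h + 0.2025)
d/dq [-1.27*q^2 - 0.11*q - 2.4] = -2.54*q - 0.11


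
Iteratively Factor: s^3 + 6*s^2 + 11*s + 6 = (s + 1)*(s^2 + 5*s + 6) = (s + 1)*(s + 3)*(s + 2)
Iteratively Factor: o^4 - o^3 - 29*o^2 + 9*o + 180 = (o - 3)*(o^3 + 2*o^2 - 23*o - 60) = (o - 3)*(o + 4)*(o^2 - 2*o - 15) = (o - 5)*(o - 3)*(o + 4)*(o + 3)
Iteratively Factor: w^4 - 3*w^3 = (w)*(w^3 - 3*w^2) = w^2*(w^2 - 3*w) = w^3*(w - 3)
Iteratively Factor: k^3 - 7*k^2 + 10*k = (k)*(k^2 - 7*k + 10) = k*(k - 5)*(k - 2)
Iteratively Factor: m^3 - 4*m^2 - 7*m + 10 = (m + 2)*(m^2 - 6*m + 5) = (m - 5)*(m + 2)*(m - 1)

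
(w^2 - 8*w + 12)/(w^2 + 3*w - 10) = (w - 6)/(w + 5)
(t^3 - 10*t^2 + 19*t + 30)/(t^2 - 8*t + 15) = (t^2 - 5*t - 6)/(t - 3)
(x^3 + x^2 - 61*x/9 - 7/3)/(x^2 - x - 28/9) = (3*x^2 + 10*x + 3)/(3*x + 4)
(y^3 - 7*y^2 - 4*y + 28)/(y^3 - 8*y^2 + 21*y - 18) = (y^2 - 5*y - 14)/(y^2 - 6*y + 9)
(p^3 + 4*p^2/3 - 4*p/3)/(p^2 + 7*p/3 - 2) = p*(p + 2)/(p + 3)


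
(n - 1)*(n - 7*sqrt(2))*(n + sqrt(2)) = n^3 - 6*sqrt(2)*n^2 - n^2 - 14*n + 6*sqrt(2)*n + 14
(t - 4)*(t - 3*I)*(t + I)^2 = t^4 - 4*t^3 - I*t^3 + 5*t^2 + 4*I*t^2 - 20*t + 3*I*t - 12*I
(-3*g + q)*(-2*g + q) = 6*g^2 - 5*g*q + q^2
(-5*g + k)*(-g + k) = 5*g^2 - 6*g*k + k^2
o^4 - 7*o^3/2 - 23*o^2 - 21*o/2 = o*(o - 7)*(o + 1/2)*(o + 3)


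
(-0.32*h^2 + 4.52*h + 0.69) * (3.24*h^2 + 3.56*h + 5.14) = -1.0368*h^4 + 13.5056*h^3 + 16.682*h^2 + 25.6892*h + 3.5466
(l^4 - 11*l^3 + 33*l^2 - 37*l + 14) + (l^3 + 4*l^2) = l^4 - 10*l^3 + 37*l^2 - 37*l + 14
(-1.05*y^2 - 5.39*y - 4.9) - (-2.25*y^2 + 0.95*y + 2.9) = 1.2*y^2 - 6.34*y - 7.8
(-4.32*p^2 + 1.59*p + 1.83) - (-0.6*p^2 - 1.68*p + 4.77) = -3.72*p^2 + 3.27*p - 2.94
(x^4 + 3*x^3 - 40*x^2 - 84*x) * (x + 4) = x^5 + 7*x^4 - 28*x^3 - 244*x^2 - 336*x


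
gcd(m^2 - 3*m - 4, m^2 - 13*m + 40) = 1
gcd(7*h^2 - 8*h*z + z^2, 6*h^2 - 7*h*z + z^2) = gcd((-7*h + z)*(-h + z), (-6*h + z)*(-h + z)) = -h + z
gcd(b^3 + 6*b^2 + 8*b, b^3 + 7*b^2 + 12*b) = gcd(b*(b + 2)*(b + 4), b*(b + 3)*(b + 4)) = b^2 + 4*b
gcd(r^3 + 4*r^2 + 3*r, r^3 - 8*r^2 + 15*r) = r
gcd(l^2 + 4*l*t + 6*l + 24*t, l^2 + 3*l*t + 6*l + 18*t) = l + 6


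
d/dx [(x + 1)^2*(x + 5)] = (x + 1)*(3*x + 11)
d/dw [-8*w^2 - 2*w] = -16*w - 2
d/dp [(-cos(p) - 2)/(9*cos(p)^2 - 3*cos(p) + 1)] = (-9*cos(p)^2 - 36*cos(p) + 7)*sin(p)/(9*sin(p)^2 + 3*cos(p) - 10)^2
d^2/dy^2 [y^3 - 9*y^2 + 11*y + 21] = 6*y - 18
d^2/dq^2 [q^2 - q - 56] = 2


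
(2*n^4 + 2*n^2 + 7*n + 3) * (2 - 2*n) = -4*n^5 + 4*n^4 - 4*n^3 - 10*n^2 + 8*n + 6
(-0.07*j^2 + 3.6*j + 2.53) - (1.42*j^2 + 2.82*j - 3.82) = -1.49*j^2 + 0.78*j + 6.35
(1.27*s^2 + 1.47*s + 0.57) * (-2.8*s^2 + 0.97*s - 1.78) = -3.556*s^4 - 2.8841*s^3 - 2.4307*s^2 - 2.0637*s - 1.0146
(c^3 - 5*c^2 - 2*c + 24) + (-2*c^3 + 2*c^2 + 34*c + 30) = -c^3 - 3*c^2 + 32*c + 54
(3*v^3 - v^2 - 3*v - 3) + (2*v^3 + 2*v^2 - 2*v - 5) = 5*v^3 + v^2 - 5*v - 8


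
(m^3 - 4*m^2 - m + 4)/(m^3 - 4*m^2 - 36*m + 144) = (m^2 - 1)/(m^2 - 36)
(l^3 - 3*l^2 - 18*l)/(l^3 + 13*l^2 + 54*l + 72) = l*(l - 6)/(l^2 + 10*l + 24)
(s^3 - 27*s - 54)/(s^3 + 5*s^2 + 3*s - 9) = (s - 6)/(s - 1)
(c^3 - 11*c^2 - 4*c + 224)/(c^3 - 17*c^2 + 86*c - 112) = (c + 4)/(c - 2)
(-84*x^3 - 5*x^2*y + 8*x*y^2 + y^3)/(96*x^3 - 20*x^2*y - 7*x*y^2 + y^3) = (-7*x - y)/(8*x - y)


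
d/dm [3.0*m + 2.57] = 3.00000000000000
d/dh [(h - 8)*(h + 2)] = 2*h - 6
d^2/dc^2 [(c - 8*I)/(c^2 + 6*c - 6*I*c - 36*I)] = 2*(4*(c - 8*I)*(c + 3 - 3*I)^2 + (-3*c - 6 + 14*I)*(c^2 + 6*c - 6*I*c - 36*I))/(c^2 + 6*c - 6*I*c - 36*I)^3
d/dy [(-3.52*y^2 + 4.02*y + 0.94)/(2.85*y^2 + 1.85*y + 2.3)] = (-17.969*y^2 - 21.55*y + 7.507)/(8.1225*y^4 + 10.545*y^3 + 16.5325*y^2 + 8.51*y + 5.29)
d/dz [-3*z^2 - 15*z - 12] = -6*z - 15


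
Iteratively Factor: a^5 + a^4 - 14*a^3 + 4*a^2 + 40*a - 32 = (a - 2)*(a^4 + 3*a^3 - 8*a^2 - 12*a + 16) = (a - 2)*(a + 2)*(a^3 + a^2 - 10*a + 8) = (a - 2)*(a - 1)*(a + 2)*(a^2 + 2*a - 8) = (a - 2)*(a - 1)*(a + 2)*(a + 4)*(a - 2)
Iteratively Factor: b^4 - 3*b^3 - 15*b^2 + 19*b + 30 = (b - 2)*(b^3 - b^2 - 17*b - 15) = (b - 5)*(b - 2)*(b^2 + 4*b + 3) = (b - 5)*(b - 2)*(b + 3)*(b + 1)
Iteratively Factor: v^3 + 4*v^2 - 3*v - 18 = (v + 3)*(v^2 + v - 6) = (v - 2)*(v + 3)*(v + 3)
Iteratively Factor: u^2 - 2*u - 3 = (u - 3)*(u + 1)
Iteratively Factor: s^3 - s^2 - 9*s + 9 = (s + 3)*(s^2 - 4*s + 3) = (s - 1)*(s + 3)*(s - 3)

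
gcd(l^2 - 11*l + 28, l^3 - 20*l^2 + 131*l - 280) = l - 7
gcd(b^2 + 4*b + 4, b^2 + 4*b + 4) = b^2 + 4*b + 4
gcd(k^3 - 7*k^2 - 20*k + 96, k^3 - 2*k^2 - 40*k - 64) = k^2 - 4*k - 32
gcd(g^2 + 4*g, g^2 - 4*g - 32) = g + 4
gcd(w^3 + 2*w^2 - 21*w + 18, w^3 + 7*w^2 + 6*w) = w + 6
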